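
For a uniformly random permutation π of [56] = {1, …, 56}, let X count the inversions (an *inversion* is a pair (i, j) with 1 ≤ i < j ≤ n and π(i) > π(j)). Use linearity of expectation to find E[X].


Write X = Σ X_I over the C(56, 2) = 1540 pairs i < j, with X_I the indicator of one inversion.
There are 1540 indicators.
For each fixed pair i < j, the values π(i) and π(j) are two distinct elements of {1, …, 56} in uniformly random order; by symmetry P[π(i) > π(j)] = 1/2.
By linearity: E[X] = 1540 · (1/2) = C(56, 2) · (1/2) = 1540/2 = 770 ≈ 770.00000.

E[X] = 770 = 770.00000.


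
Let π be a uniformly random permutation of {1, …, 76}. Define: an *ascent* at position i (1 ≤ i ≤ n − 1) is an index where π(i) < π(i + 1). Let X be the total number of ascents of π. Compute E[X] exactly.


Write X = Σ X_I over i = 1, …, 75, with X_I the indicator of one ascent.
There are 75 indicators.
For each fixed i, the pair (π(i), π(i+1)) is a uniformly random ordered pair of distinct values from {1, …, 76}; by symmetry P[π(i) < π(i+1)] = 1/2.
By linearity: E[X] = 75 · (1/2) = (76 − 1) · (1/2) = 75/2 ≈ 37.5000.

E[X] = 75/2 = 37.5000.


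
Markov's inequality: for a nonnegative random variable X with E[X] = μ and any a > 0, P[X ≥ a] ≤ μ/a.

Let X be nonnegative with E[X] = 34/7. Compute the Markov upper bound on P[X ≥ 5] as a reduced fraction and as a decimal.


μ = E[X] = 34/7, a = 5.
Markov: P[X ≥ 5] ≤ μ/a = (34/7)/5 = 34/35.
Numerically: ≈ 0.97143.
(Since a = 5 > μ = 4.85714, the bound 34/35 is < 1 and informative.)

P[X ≥ 5] ≤ 34/35 ≈ 0.97143.


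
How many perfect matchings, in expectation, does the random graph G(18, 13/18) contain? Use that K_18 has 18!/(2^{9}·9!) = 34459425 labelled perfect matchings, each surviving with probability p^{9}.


K_18 has 18!/(2^{9}·9!) = 34459425 labelled perfect matchings.
For each such perfect matching H, let X_H = 1 if all 9 edges of H are present in G. Then P[X_H = 1] = p^{9} = (13/18)^{9} = 10604499373/198359290368.
By linearity: E[X] = Σ_H E[X_H] = 34459425 · p^{9} = 34459425 · 10604499373/198359290368 = 4511419145758525/2448880128.
Numerically: E[X] ≈ 1.84e+06.

E[X] = 34459425 · (13/18)^{9} = 4511419145758525/2448880128 ≈ 1.84e+06.


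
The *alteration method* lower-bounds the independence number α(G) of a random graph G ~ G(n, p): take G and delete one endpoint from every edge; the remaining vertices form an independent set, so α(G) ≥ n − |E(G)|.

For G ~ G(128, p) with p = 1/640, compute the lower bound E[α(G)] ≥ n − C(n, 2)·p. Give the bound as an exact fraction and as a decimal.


E[|E(G)|] = C(128, 2)·p = 8128 · (1/640) = 127/10.
E[α(G)] ≥ n − E[|E(G)|] = 128 − 127/10 = 1153/10.
Numerically: ≈ 115.300.
(This is only a lower bound; the true E[α(G)] may be larger.)

E[α(G)] ≥ 1153/10 ≈ 115.300.


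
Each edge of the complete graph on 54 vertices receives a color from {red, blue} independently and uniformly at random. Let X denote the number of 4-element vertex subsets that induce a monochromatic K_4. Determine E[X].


Let X = Σ_S X_S over the C(54, 4) = 316251 subsets S of size 4, where X_S = 1 if the K_4 on S is monochromatic.
For a fixed S, the K_4 on S has C(4, 2) = 6 edges. P[all 6 edges red] = (1/2)^6, and likewise for blue, so P[monochromatic] = 2·(1/2)^6 = 2^{1 − 6} = 1/32.
By linearity of expectation: E[X] = C(54, 4) · 2^{1 − 6} = 316251 · 1/32 = 316251/32.
Numerically: E[X] ≈ 9882.844.

E[X] = C(54,4)·2^(1−C(4,2)) = 316251/32 ≈ 9882.844.


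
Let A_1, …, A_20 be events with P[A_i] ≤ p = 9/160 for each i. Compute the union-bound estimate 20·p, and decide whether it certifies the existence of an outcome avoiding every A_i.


Union bound: P[∪_{i=1}^{20} A_i] ≤ Σ_i P[A_i] ≤ 20·p = 20·(9/160) = 9/8.
Numerically: 9/8 ≈ 1.125000.
Is 9/8 < 1? NO.
Since the bound 9/8 is ≥ 1, the union bound is uninformative here; it does NOT by itself certify existence.

20·p = 9/8 ≈ 1.125000; existence NOT certified by the union bound.


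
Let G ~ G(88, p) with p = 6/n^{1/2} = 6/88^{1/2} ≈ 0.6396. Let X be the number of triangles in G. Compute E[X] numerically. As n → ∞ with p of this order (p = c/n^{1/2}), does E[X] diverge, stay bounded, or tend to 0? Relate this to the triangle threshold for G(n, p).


Number of potential triangles: C(88, 3) = 109736.
Each occurs with probability p³ ≈ (0.6396)³ ≈ 2.616554e-01.
By linearity: E[X] = C(88, 3)·p³ ≈ 109736 · 2.616554e-01 ≈ 28713.0197.
Since α = 1/2 < 1, p = c/n^{1/2} ≫ 1/n is above the triangle threshold p ~ 1/n. Asymptotically E[X] ~ (c³/6)·n^{3(1−α)} = (6³/6)·n^{1.5} → ∞; triangles are abundant w.h.p.

E[X] ≈ 28713.0197; in regime p = Θ(1/n^{1/2}) E[X] diverges (above the triangle threshold p ~ 1/n).


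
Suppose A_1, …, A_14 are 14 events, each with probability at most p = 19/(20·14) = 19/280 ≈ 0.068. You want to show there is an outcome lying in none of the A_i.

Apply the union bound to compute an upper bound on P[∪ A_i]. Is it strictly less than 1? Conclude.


Union bound: P[∪_{i=1}^{14} A_i] ≤ Σ_i P[A_i] ≤ 14·p = 14·(19/280) = 19/20.
Numerically: 19/20 ≈ 0.950.
Is 19/20 < 1? YES.
Since P[∪ A_i] ≤ 19/20 < 1, the complement has P[∩ A_i^c] ≥ 1 − 19/20 = 1/20 > 0, so some outcome avoids every A_i.

14·p = 19/20 ≈ 0.950; existence CERTIFIED by the union bound.


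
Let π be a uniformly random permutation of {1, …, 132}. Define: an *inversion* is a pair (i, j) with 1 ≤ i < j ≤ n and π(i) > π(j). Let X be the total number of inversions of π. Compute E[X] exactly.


Write X = Σ X_I over the C(132, 2) = 8646 pairs i < j, with X_I the indicator of one inversion.
There are 8646 indicators.
For each fixed pair i < j, the values π(i) and π(j) are two distinct elements of {1, …, 132} in uniformly random order; by symmetry P[π(i) > π(j)] = 1/2.
By linearity: E[X] = 8646 · (1/2) = C(132, 2) · (1/2) = 8646/2 = 4323 ≈ 4323.000.

E[X] = 4323 = 4323.000.


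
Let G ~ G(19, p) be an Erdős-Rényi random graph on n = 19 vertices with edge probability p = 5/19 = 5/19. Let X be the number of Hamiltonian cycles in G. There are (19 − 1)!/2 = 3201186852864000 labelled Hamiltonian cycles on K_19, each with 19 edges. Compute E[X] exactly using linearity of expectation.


K_19 has (19 − 1)!/2 = 3201186852864000 labelled Hamiltonian cycles.
For each such Hamiltonian cycle H, let X_H = 1 if all 19 edges of H are present in G. Then P[X_H = 1] = p^{19} = (5/19)^{19} = 19073486328125/1978419655660313589123979.
By linearity: E[X] = Σ_H E[X_H] = 3201186852864000 · p^{19} = 3201186852864000 · 19073486328125/1978419655660313589123979 = 61057793671875000000000000000/1978419655660313589123979.
Numerically: E[X] ≈ 30861.9.

E[X] = 3201186852864000 · (5/19)^{19} = 61057793671875000000000000000/1978419655660313589123979 ≈ 30861.9.


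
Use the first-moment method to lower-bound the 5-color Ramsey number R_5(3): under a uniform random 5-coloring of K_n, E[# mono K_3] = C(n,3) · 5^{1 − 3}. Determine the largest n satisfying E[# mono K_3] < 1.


We need C(n, 3) · 5^{1 − 3} < 1, i.e. C(n, 3) < 5^{3 − 1} = 25.
Check values of n near the boundary:
  n = 3: C(3, 3) = 1; 1 < 25? YES
  n = 4: C(4, 3) = 4; 4 < 25? YES
  n = 5: C(5, 3) = 10; 10 < 25? YES
  n = 6: C(6, 3) = 20; 20 < 25? YES
  n = 7: C(7, 3) = 35; 35 < 25? NO
  n = 8: C(8, 3) = 56; 56 < 25? NO
The largest n with C(n, 3) < 25 is n = 6 (where E[X] = 4/5 ≈ 0.80000). Hence R_5(3) > 6, i.e. R_5(3) ≥ 7.

Largest n = 6; hence R_5(3) > 6.


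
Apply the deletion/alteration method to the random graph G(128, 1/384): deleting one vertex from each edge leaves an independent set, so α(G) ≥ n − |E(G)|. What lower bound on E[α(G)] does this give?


E[|E(G)|] = C(128, 2)·p = 8128 · (1/384) = 127/6.
E[α(G)] ≥ n − E[|E(G)|] = 128 − 127/6 = 641/6.
Numerically: ≈ 106.8333.
(This is only a lower bound; the true E[α(G)] may be larger.)

E[α(G)] ≥ 641/6 ≈ 106.8333.


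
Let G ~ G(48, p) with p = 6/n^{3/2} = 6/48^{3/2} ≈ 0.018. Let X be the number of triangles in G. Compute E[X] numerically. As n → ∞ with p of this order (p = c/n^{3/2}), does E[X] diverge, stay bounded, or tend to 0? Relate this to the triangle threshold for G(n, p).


Number of potential triangles: C(48, 3) = 17296.
Each occurs with probability p³ ≈ (0.018)³ ≈ 5.87311e-06.
By linearity: E[X] = C(48, 3)·p³ ≈ 17296 · 5.87311e-06 ≈ 0.102.
Since α = 3/2 > 1, p = c/n^{3/2} = o(1/n) is below the triangle threshold p ~ 1/n. Asymptotically E[X] ~ (c³/6)·n^{3(1−α)} = (6³/6)·n^{-1.5} → 0, so by Markov's inequality G has no triangles w.h.p.

E[X] ≈ 0.102; in regime p = Θ(1/n^{3/2}) E[X] tends to 0 (below the triangle threshold p ~ 1/n).


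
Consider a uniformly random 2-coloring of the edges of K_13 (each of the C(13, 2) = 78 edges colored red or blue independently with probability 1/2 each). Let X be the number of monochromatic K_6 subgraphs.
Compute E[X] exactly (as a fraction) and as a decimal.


Let X = Σ_S X_S over the C(13, 6) = 1716 subsets S of size 6, where X_S = 1 if the K_6 on S is monochromatic.
For a fixed S, the K_6 on S has C(6, 2) = 15 edges. P[all 15 edges red] = (1/2)^15, and likewise for blue, so P[monochromatic] = 2·(1/2)^15 = 2^{1 − 15} = 1/16384.
Summing: E[X] = C(13, 6) · 2^{1 − 15} = 1716 · 1/16384 = 429/4096.
Numerically: E[X] ≈ 0.1047.

E[X] = C(13,6)·2^(1−C(6,2)) = 429/4096 ≈ 0.1047.


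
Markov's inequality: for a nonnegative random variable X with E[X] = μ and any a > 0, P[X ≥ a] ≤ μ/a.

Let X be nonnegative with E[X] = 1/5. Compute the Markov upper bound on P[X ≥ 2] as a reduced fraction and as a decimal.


μ = E[X] = 1/5, a = 2.
Markov: P[X ≥ 2] ≤ μ/a = (1/5)/2 = 1/10.
Numerically: ≈ 0.1000.
(Since a = 2 > μ = 0.2000, the bound 1/10 is < 1 and informative.)

P[X ≥ 2] ≤ 1/10 ≈ 0.1000.


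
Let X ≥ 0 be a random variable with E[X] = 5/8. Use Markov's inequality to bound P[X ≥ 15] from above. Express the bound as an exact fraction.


μ = E[X] = 5/8, a = 15.
Markov: P[X ≥ 15] ≤ μ/a = (5/8)/15 = 1/24.
Numerically: ≈ 0.041667.
(Since a = 15 > μ = 0.625000, the bound 1/24 is < 1 and informative.)

P[X ≥ 15] ≤ 1/24 ≈ 0.041667.


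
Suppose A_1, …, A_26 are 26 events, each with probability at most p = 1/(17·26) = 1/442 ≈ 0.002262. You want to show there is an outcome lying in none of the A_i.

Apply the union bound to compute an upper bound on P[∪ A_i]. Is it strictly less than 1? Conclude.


Union bound: P[∪_{i=1}^{26} A_i] ≤ Σ_i P[A_i] ≤ 26·p = 26·(1/442) = 1/17.
Numerically: 1/17 ≈ 0.058824.
Is 1/17 < 1? YES.
Since P[∪ A_i] ≤ 1/17 < 1, the complement has P[∩ A_i^c] ≥ 1 − 1/17 = 16/17 > 0, so some outcome avoids every A_i.

26·p = 1/17 ≈ 0.058824; existence CERTIFIED by the union bound.


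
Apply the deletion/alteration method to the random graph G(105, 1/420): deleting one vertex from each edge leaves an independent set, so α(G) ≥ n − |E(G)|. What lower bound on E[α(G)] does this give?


E[|E(G)|] = C(105, 2)·p = 5460 · (1/420) = 13.
E[α(G)] ≥ n − E[|E(G)|] = 105 − 13 = 92.
Numerically: ≈ 92.0000.
(This is only a lower bound; the true E[α(G)] may be larger.)

E[α(G)] ≥ 92 ≈ 92.0000.


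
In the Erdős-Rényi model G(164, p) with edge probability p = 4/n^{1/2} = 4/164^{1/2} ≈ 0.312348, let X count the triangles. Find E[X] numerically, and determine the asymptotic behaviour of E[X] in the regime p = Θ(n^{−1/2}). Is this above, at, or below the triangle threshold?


Number of potential triangles: C(164, 3) = 721764.
Each occurs with probability p³ ≈ (0.312348)³ ≈ 3.04729291e-02.
By linearity: E[X] = C(164, 3)·p³ ≈ 721764 · 3.04729291e-02 ≈ 21994.263234.
Since α = 1/2 < 1, p = c/n^{1/2} ≫ 1/n is above the triangle threshold p ~ 1/n. Asymptotically E[X] ~ (c³/6)·n^{3(1−α)} = (4³/6)·n^{1.5} → ∞; triangles are abundant w.h.p.

E[X] ≈ 21994.263234; in regime p = Θ(1/n^{1/2}) E[X] diverges (above the triangle threshold p ~ 1/n).


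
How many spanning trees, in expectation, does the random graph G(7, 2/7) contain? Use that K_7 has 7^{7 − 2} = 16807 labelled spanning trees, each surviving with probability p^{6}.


K_7 has 7^{7 − 2} = 16807 labelled spanning trees.
For each such spanning tree H, let X_H = 1 if all 6 edges of H are present in G. Then P[X_H = 1] = p^{6} = (2/7)^{6} = 64/117649.
By linearity: E[X] = Σ_H E[X_H] = 16807 · p^{6} = 16807 · 64/117649 = 64/7.
Numerically: E[X] ≈ 9.14.

E[X] = 16807 · (2/7)^{6} = 64/7 ≈ 9.14.


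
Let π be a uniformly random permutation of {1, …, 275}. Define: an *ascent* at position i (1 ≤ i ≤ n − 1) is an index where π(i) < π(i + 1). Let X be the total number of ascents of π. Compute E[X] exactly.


Write X = Σ X_I over i = 1, …, 274, with X_I the indicator of one ascent.
There are 274 indicators.
For each fixed i, the pair (π(i), π(i+1)) is a uniformly random ordered pair of distinct values from {1, …, 275}; by symmetry P[π(i) < π(i+1)] = 1/2.
By linearity: E[X] = 274 · (1/2) = (275 − 1) · (1/2) = 137 ≈ 137.00000.

E[X] = 137 = 137.00000.


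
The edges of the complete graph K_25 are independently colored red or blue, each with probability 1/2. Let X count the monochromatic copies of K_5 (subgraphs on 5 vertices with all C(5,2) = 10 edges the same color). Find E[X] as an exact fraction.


Let X = Σ_S X_S over the C(25, 5) = 53130 subsets S of size 5, where X_S = 1 if the K_5 on S is monochromatic.
For a fixed S, the K_5 on S has C(5, 2) = 10 edges. P[all 10 edges red] = (1/2)^10, and likewise for blue, so P[monochromatic] = 2·(1/2)^10 = 2^{1 − 10} = 1/512.
By linearity: E[X] = C(25, 5) · 2^{1 − 10} = 53130 · 1/512 = 26565/256.
Numerically: E[X] ≈ 103.7695.

E[X] = C(25,5)·2^(1−C(5,2)) = 26565/256 ≈ 103.7695.


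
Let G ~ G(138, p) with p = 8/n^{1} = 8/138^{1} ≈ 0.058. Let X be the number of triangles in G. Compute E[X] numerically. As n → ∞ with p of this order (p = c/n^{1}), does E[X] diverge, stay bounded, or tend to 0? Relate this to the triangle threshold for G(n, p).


Number of potential triangles: C(138, 3) = 428536.
Each occurs with probability p³ ≈ (0.058)³ ≈ 1.94820e-04.
By linearity: E[X] = C(138, 3)·p³ ≈ 428536 · 1.94820e-04 ≈ 83.487.
Here α = 1, so p = 8/n is exactly at the triangle threshold p ~ 1/n. Asymptotically E[X] → c³/6 = 8³/6 = 256/3 ≈ 85.333, a bounded constant. In this regime the triangle count is asymptotically Poisson(c³/6).

E[X] ≈ 83.487; in regime p = Θ(1/n^{1}) E[X] stays bounded (at the triangle threshold p ~ 1/n).


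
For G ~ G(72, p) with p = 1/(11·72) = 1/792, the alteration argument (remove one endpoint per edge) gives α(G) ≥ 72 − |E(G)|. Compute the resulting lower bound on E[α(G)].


E[|E(G)|] = C(72, 2)·p = 2556 · (1/792) = 71/22.
E[α(G)] ≥ n − E[|E(G)|] = 72 − 71/22 = 1513/22.
Numerically: ≈ 68.772727.
(This is only a lower bound; the true E[α(G)] may be larger.)

E[α(G)] ≥ 1513/22 ≈ 68.772727.


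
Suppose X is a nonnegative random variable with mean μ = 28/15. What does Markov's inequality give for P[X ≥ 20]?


μ = E[X] = 28/15, a = 20.
Markov: P[X ≥ 20] ≤ μ/a = (28/15)/20 = 7/75.
Numerically: ≈ 0.093.
(Since a = 20 > μ = 1.867, the bound 7/75 is < 1 and informative.)

P[X ≥ 20] ≤ 7/75 ≈ 0.093.


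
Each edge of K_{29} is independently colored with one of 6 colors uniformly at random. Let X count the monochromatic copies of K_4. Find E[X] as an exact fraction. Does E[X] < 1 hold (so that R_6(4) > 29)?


E[X] = C(29, 4) · 6^{1 − 6} = 23751 · 6^{−5} = 23751/7776.
As a reduced fraction: E[X] = 2639/864 ≈ 3.054398.
Is E[X] < 1? NO.
Since E[X] ≥ 1, the first-moment bound is inconclusive at n = 29; it does NOT by itself certify R_6(4) > 29.

E[X] = 2639/864 ≈ 3.054398; E[X] ≥ 1; first-moment method inconclusive here.


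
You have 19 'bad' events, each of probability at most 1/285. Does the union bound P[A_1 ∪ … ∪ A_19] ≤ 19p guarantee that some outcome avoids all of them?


Union bound: P[∪_{i=1}^{19} A_i] ≤ Σ_i P[A_i] ≤ 19·p = 19·(1/285) = 1/15.
Numerically: 1/15 ≈ 0.066667.
Is 1/15 < 1? YES.
Since P[∪ A_i] ≤ 1/15 < 1, the complement has P[∩ A_i^c] ≥ 1 − 1/15 = 14/15 > 0, so some outcome avoids every A_i.

19·p = 1/15 ≈ 0.066667; existence CERTIFIED by the union bound.


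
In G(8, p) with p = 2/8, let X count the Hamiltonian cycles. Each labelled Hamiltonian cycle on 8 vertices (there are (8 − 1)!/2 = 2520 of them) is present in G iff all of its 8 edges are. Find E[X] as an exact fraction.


K_8 has (8 − 1)!/2 = 2520 labelled Hamiltonian cycles.
For each such Hamiltonian cycle H, let X_H = 1 if all 8 edges of H are present in G. Then P[X_H = 1] = p^{8} = (1/4)^{8} = 1/65536.
By linearity of expectation: E[X] = Σ_H E[X_H] = 2520 · p^{8} = 2520 · 1/65536 = 315/8192.
Numerically: E[X] ≈ 0.038452.

E[X] = 2520 · (1/4)^{8} = 315/8192 ≈ 0.038452.


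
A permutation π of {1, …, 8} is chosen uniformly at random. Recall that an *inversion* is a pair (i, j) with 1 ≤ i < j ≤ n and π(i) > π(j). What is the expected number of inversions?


Write X = Σ X_I over the C(8, 2) = 28 pairs i < j, with X_I the indicator of one inversion.
There are 28 indicators.
For each fixed pair i < j, the values π(i) and π(j) are two distinct elements of {1, …, 8} in uniformly random order; by symmetry P[π(i) > π(j)] = 1/2.
By linearity: E[X] = 28 · (1/2) = C(8, 2) · (1/2) = 28/2 = 14 ≈ 14.000000.

E[X] = 14 = 14.000000.


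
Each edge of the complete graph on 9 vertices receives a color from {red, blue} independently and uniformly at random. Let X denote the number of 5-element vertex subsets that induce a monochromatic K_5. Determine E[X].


Let X = Σ_S X_S over the C(9, 5) = 126 subsets S of size 5, where X_S = 1 if the K_5 on S is monochromatic.
For a fixed S, the K_5 on S has C(5, 2) = 10 edges. P[all 10 edges red] = (1/2)^10, and likewise for blue, so P[monochromatic] = 2·(1/2)^10 = 2^{1 − 10} = 1/512.
By linearity: E[X] = C(9, 5) · 2^{1 − 10} = 126 · 1/512 = 63/256.
Numerically: E[X] ≈ 0.24609.

E[X] = C(9,5)·2^(1−C(5,2)) = 63/256 ≈ 0.24609.


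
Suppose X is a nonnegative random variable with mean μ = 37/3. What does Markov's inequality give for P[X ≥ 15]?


μ = E[X] = 37/3, a = 15.
Markov: P[X ≥ 15] ≤ μ/a = (37/3)/15 = 37/45.
Numerically: ≈ 0.822.
(Since a = 15 > μ = 12.333, the bound 37/45 is < 1 and informative.)

P[X ≥ 15] ≤ 37/45 ≈ 0.822.


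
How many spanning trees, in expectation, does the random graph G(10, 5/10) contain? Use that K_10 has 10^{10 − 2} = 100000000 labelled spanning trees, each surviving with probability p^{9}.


K_10 has 10^{10 − 2} = 100000000 labelled spanning trees.
For each such spanning tree H, let X_H = 1 if all 9 edges of H are present in G. Then P[X_H = 1] = p^{9} = (1/2)^{9} = 1/512.
By linearity of expectation: E[X] = Σ_H E[X_H] = 100000000 · p^{9} = 100000000 · 1/512 = 390625/2.
Numerically: E[X] ≈ 195312.

E[X] = 100000000 · (1/2)^{9} = 390625/2 ≈ 195312.


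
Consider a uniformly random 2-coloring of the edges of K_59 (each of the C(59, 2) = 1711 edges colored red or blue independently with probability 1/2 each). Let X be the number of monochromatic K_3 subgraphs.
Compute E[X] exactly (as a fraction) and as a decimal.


Let X = Σ_S X_S over the C(59, 3) = 32509 subsets S of size 3, where X_S = 1 if the K_3 on S is monochromatic.
For a fixed S, the K_3 on S has C(3, 2) = 3 edges. P[all 3 edges red] = (1/2)^3, and likewise for blue, so P[monochromatic] = 2·(1/2)^3 = 2^{1 − 3} = 1/4.
Summing: E[X] = C(59, 3) · 2^{1 − 3} = 32509 · 1/4 = 32509/4.
Numerically: E[X] ≈ 8127.2500.

E[X] = C(59,3)·2^(1−C(3,2)) = 32509/4 ≈ 8127.2500.


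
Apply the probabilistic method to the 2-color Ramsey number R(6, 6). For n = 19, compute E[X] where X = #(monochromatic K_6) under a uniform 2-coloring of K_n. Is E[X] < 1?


E[X] = C(19, 6) · 2^{1 − 15} = 27132 · 2^{−14} = 27132/16384.
As a reduced fraction: E[X] = 6783/4096 ≈ 1.656.
Is E[X] < 1? NO.
Since E[X] ≥ 1, the first-moment bound is inconclusive at n = 19; it does NOT by itself certify R(6, 6) > 19.

E[X] = 6783/4096 ≈ 1.656; E[X] ≥ 1; first-moment method inconclusive here.


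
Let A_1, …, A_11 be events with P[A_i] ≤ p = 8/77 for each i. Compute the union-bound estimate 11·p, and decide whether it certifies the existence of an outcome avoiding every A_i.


Union bound: P[∪_{i=1}^{11} A_i] ≤ Σ_i P[A_i] ≤ 11·p = 11·(8/77) = 8/7.
Numerically: 8/7 ≈ 1.1429.
Is 8/7 < 1? NO.
Since the bound 8/7 is ≥ 1, the union bound is uninformative here; it does NOT by itself certify existence.

11·p = 8/7 ≈ 1.1429; existence NOT certified by the union bound.


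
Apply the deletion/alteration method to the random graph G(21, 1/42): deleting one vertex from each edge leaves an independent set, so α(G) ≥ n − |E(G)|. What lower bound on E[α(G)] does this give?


E[|E(G)|] = C(21, 2)·p = 210 · (1/42) = 5.
E[α(G)] ≥ n − E[|E(G)|] = 21 − 5 = 16.
Numerically: ≈ 16.000.
(This is only a lower bound; the true E[α(G)] may be larger.)

E[α(G)] ≥ 16 ≈ 16.000.


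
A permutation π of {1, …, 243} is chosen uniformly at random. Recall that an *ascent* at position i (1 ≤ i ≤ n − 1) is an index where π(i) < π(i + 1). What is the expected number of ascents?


Write X = Σ X_I over i = 1, …, 242, with X_I the indicator of one ascent.
There are 242 indicators.
For each fixed i, the pair (π(i), π(i+1)) is a uniformly random ordered pair of distinct values from {1, …, 243}; by symmetry P[π(i) < π(i+1)] = 1/2.
By linearity: E[X] = 242 · (1/2) = (243 − 1) · (1/2) = 121 ≈ 121.0000.

E[X] = 121 = 121.0000.


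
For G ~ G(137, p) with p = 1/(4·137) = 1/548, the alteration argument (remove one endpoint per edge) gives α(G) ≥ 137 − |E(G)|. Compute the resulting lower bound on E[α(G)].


E[|E(G)|] = C(137, 2)·p = 9316 · (1/548) = 17.
E[α(G)] ≥ n − E[|E(G)|] = 137 − 17 = 120.
Numerically: ≈ 120.00000.
(This is only a lower bound; the true E[α(G)] may be larger.)

E[α(G)] ≥ 120 ≈ 120.00000.


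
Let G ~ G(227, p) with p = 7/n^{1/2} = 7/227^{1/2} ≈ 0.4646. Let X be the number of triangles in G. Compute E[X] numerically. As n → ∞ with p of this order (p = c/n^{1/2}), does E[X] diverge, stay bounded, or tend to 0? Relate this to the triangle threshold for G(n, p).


Number of potential triangles: C(227, 3) = 1923825.
Each occurs with probability p³ ≈ (0.4646)³ ≈ 1.002895e-01.
By linearity: E[X] = C(227, 3)·p³ ≈ 1923825 · 1.002895e-01 ≈ 192939.3888.
Since α = 1/2 < 1, p = c/n^{1/2} ≫ 1/n is above the triangle threshold p ~ 1/n. Asymptotically E[X] ~ (c³/6)·n^{3(1−α)} = (7³/6)·n^{1.5} → ∞; triangles are abundant w.h.p.

E[X] ≈ 192939.3888; in regime p = Θ(1/n^{1/2}) E[X] diverges (above the triangle threshold p ~ 1/n).


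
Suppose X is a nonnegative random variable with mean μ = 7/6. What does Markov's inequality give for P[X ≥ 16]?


μ = E[X] = 7/6, a = 16.
Markov: P[X ≥ 16] ≤ μ/a = (7/6)/16 = 7/96.
Numerically: ≈ 0.0729.
(Since a = 16 > μ = 1.1667, the bound 7/96 is < 1 and informative.)

P[X ≥ 16] ≤ 7/96 ≈ 0.0729.


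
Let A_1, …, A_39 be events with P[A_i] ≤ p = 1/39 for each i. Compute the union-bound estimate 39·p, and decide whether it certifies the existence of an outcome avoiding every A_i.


Union bound: P[∪_{i=1}^{39} A_i] ≤ Σ_i P[A_i] ≤ 39·p = 39·(1/39) = 1.
Numerically: 1 ≈ 1.0000000.
Is 1 < 1? NO.
Since the bound 1 is ≥ 1, the union bound is uninformative here; it does NOT by itself certify existence.

39·p = 1 ≈ 1.0000000; existence NOT certified by the union bound.


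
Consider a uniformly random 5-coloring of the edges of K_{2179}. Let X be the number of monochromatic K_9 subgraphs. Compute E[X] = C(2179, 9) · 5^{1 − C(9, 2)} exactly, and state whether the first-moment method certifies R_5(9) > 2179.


E[X] = C(2179, 9) · 5^{1 − 36} = 3001701930880099538508560 · 5^{−35} = 3001701930880099538508560/2910383045673370361328125.
As a reduced fraction: E[X] = 600340386176019907701712/582076609134674072265625 ≈ 1.03138.
Is E[X] < 1? NO.
Since E[X] ≥ 1, the first-moment bound is inconclusive at n = 2179; it does NOT by itself certify R_5(9) > 2179.

E[X] = 600340386176019907701712/582076609134674072265625 ≈ 1.03138; E[X] ≥ 1; first-moment method inconclusive here.


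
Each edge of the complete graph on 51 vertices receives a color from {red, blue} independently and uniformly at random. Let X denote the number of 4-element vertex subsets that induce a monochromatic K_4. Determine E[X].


Let X = Σ_S X_S over the C(51, 4) = 249900 subsets S of size 4, where X_S = 1 if the K_4 on S is monochromatic.
For a fixed S, the K_4 on S has C(4, 2) = 6 edges. P[all 6 edges red] = (1/2)^6, and likewise for blue, so P[monochromatic] = 2·(1/2)^6 = 2^{1 − 6} = 1/32.
By linearity: E[X] = C(51, 4) · 2^{1 − 6} = 249900 · 1/32 = 62475/8.
Numerically: E[X] ≈ 7809.375000.

E[X] = C(51,4)·2^(1−C(4,2)) = 62475/8 ≈ 7809.375000.


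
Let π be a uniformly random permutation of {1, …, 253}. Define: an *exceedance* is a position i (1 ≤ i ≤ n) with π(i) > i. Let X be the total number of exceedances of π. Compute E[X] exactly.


Write X = Σ_{i=1}^{253} X_i, where X_i = 1_{π(i) > i}.
For each fixed i, π(i) is uniform over {1, …, 253} (marginal of a uniform permutation), so P[π(i) > i] = (n − i)/n. Summing: Σ_{i=1}^{253} (n − i)/n = (0 + 1 + … + 252)/253 = 253(253 − 1)/(2·253) = (253 − 1)/2.
Hence E[X] = Σ_{i=1}^{253} (253 − i)/253 = 126 ≈ 126.0000.

E[X] = 126 = 126.0000.


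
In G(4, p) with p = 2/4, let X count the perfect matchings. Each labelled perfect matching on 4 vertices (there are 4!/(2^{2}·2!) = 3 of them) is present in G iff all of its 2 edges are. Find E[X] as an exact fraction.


K_4 has 4!/(2^{2}·2!) = 3 labelled perfect matchings.
For each such perfect matching H, let X_H = 1 if all 2 edges of H are present in G. Then P[X_H = 1] = p^{2} = (1/2)^{2} = 1/4.
Summing the indicators: E[X] = Σ_H E[X_H] = 3 · p^{2} = 3 · 1/4 = 3/4.
Numerically: E[X] ≈ 0.75.

E[X] = 3 · (1/2)^{2} = 3/4 ≈ 0.75.


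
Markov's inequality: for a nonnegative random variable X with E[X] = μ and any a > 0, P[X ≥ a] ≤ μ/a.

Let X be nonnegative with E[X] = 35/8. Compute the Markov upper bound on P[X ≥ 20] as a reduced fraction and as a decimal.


μ = E[X] = 35/8, a = 20.
Markov: P[X ≥ 20] ≤ μ/a = (35/8)/20 = 7/32.
Numerically: ≈ 0.2188.
(Since a = 20 > μ = 4.3750, the bound 7/32 is < 1 and informative.)

P[X ≥ 20] ≤ 7/32 ≈ 0.2188.


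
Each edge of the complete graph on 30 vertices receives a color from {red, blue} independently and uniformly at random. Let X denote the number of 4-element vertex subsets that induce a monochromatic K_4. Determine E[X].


Let X = Σ_S X_S over the C(30, 4) = 27405 subsets S of size 4, where X_S = 1 if the K_4 on S is monochromatic.
For a fixed S, the K_4 on S has C(4, 2) = 6 edges. P[all 6 edges red] = (1/2)^6, and likewise for blue, so P[monochromatic] = 2·(1/2)^6 = 2^{1 − 6} = 1/32.
By linearity of expectation: E[X] = C(30, 4) · 2^{1 − 6} = 27405 · 1/32 = 27405/32.
Numerically: E[X] ≈ 856.406.

E[X] = C(30,4)·2^(1−C(4,2)) = 27405/32 ≈ 856.406.


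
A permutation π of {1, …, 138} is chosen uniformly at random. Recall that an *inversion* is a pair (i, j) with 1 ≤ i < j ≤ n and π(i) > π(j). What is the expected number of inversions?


Write X = Σ X_I over the C(138, 2) = 9453 pairs i < j, with X_I the indicator of one inversion.
There are 9453 indicators.
For each fixed pair i < j, the values π(i) and π(j) are two distinct elements of {1, …, 138} in uniformly random order; by symmetry P[π(i) > π(j)] = 1/2.
By linearity: E[X] = 9453 · (1/2) = C(138, 2) · (1/2) = 9453/2 = 9453/2 ≈ 4726.500.

E[X] = 9453/2 = 4726.500.


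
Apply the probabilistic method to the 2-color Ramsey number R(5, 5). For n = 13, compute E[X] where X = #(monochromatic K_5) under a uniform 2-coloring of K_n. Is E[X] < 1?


E[X] = C(13, 5) · 2^{1 − 10} = 1287 · 2^{−9} = 1287/512.
As a reduced fraction: E[X] = 1287/512 ≈ 2.513672.
Is E[X] < 1? NO.
Since E[X] ≥ 1, the first-moment bound is inconclusive at n = 13; it does NOT by itself certify R(5, 5) > 13.

E[X] = 1287/512 ≈ 2.513672; E[X] ≥ 1; first-moment method inconclusive here.


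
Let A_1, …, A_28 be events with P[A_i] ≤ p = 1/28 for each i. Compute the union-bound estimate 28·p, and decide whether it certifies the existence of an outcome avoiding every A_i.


Union bound: P[∪_{i=1}^{28} A_i] ≤ Σ_i P[A_i] ≤ 28·p = 28·(1/28) = 1.
Numerically: 1 ≈ 1.0000000.
Is 1 < 1? NO.
Since the bound 1 is ≥ 1, the union bound is uninformative here; it does NOT by itself certify existence.

28·p = 1 ≈ 1.0000000; existence NOT certified by the union bound.


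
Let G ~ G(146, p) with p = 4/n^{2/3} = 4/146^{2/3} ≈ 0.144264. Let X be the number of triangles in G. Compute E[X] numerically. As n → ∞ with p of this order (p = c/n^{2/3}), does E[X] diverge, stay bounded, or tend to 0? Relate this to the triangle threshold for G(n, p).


Number of potential triangles: C(146, 3) = 508080.
Each occurs with probability p³ ≈ (0.144264)³ ≈ 3.00243948e-03.
By linearity: E[X] = C(146, 3)·p³ ≈ 508080 · 3.00243948e-03 ≈ 1525.479452.
Since α = 2/3 < 1, p = c/n^{2/3} ≫ 1/n is above the triangle threshold p ~ 1/n. Asymptotically E[X] ~ (c³/6)·n^{3(1−α)} = (4³/6)·n^{1} → ∞; triangles are abundant w.h.p.

E[X] ≈ 1525.479452; in regime p = Θ(1/n^{2/3}) E[X] diverges (above the triangle threshold p ~ 1/n).


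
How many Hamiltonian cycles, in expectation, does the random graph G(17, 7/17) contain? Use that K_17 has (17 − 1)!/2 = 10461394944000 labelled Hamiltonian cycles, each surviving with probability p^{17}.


K_17 has (17 − 1)!/2 = 10461394944000 labelled Hamiltonian cycles.
For each such Hamiltonian cycle H, let X_H = 1 if all 17 edges of H are present in G. Then P[X_H = 1] = p^{17} = (7/17)^{17} = 232630513987207/827240261886336764177.
By linearity of expectation: E[X] = Σ_H E[X_H] = 10461394944000 · p^{17} = 10461394944000 · 232630513987207/827240261886336764177 = 2433639682845888590481408000/827240261886336764177.
Numerically: E[X] ≈ 2.94188e+06.

E[X] = 10461394944000 · (7/17)^{17} = 2433639682845888590481408000/827240261886336764177 ≈ 2.94188e+06.


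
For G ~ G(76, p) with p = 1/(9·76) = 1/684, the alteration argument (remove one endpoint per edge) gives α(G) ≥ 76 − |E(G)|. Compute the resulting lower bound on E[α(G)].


E[|E(G)|] = C(76, 2)·p = 2850 · (1/684) = 25/6.
E[α(G)] ≥ n − E[|E(G)|] = 76 − 25/6 = 431/6.
Numerically: ≈ 71.83333.
(This is only a lower bound; the true E[α(G)] may be larger.)

E[α(G)] ≥ 431/6 ≈ 71.83333.


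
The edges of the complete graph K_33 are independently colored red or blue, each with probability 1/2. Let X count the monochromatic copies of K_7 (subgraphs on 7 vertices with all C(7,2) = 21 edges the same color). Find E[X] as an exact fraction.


Let X = Σ_S X_S over the C(33, 7) = 4272048 subsets S of size 7, where X_S = 1 if the K_7 on S is monochromatic.
For a fixed S, the K_7 on S has C(7, 2) = 21 edges. P[all 21 edges red] = (1/2)^21, and likewise for blue, so P[monochromatic] = 2·(1/2)^21 = 2^{1 − 21} = 1/1048576.
By linearity: E[X] = C(33, 7) · 2^{1 − 21} = 4272048 · 1/1048576 = 267003/65536.
Numerically: E[X] ≈ 4.0741.

E[X] = C(33,7)·2^(1−C(7,2)) = 267003/65536 ≈ 4.0741.


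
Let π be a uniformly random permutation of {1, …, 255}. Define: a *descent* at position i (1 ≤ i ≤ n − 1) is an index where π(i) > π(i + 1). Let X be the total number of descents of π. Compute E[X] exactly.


Write X = Σ X_I over i = 1, …, 254, with X_I the indicator of one descent.
There are 254 indicators.
For each fixed i, the pair (π(i), π(i+1)) is a uniformly random ordered pair of distinct values from {1, …, 255}; by symmetry P[π(i) > π(i+1)] = 1/2.
By linearity: E[X] = 254 · (1/2) = (255 − 1) · (1/2) = 127 ≈ 127.000000.

E[X] = 127 = 127.000000.


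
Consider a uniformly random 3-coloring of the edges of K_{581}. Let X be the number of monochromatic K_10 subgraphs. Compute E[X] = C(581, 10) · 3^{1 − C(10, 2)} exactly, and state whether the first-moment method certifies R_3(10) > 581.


E[X] = C(581, 10) · 3^{1 − 45} = 1117316416086113363120 · 3^{−44} = 1117316416086113363120/984770902183611232881.
As a reduced fraction: E[X] = 1117316416086113363120/984770902183611232881 ≈ 1.134595.
Is E[X] < 1? NO.
Since E[X] ≥ 1, the first-moment bound is inconclusive at n = 581; it does NOT by itself certify R_3(10) > 581.

E[X] = 1117316416086113363120/984770902183611232881 ≈ 1.134595; E[X] ≥ 1; first-moment method inconclusive here.


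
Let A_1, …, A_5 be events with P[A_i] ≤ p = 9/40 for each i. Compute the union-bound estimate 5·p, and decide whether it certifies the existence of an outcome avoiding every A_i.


Union bound: P[∪_{i=1}^{5} A_i] ≤ Σ_i P[A_i] ≤ 5·p = 5·(9/40) = 9/8.
Numerically: 9/8 ≈ 1.1250000.
Is 9/8 < 1? NO.
Since the bound 9/8 is ≥ 1, the union bound is uninformative here; it does NOT by itself certify existence.

5·p = 9/8 ≈ 1.1250000; existence NOT certified by the union bound.


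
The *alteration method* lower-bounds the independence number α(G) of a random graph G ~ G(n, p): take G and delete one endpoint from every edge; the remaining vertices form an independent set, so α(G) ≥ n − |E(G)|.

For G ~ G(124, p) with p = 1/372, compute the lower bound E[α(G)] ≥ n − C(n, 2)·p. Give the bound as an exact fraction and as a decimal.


E[|E(G)|] = C(124, 2)·p = 7626 · (1/372) = 41/2.
E[α(G)] ≥ n − E[|E(G)|] = 124 − 41/2 = 207/2.
Numerically: ≈ 103.500.
(This is only a lower bound; the true E[α(G)] may be larger.)

E[α(G)] ≥ 207/2 ≈ 103.500.


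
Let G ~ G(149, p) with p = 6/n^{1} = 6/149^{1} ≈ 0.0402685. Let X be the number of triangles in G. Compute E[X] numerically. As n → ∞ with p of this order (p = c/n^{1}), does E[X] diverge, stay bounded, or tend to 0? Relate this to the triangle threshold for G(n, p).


Number of potential triangles: C(149, 3) = 540274.
Each occurs with probability p³ ≈ (0.0402685)³ ≈ 6.52972582e-05.
By linearity: E[X] = C(149, 3)·p³ ≈ 540274 · 6.52972582e-05 ≈ 35.278411.
Here α = 1, so p = 6/n is exactly at the triangle threshold p ~ 1/n. Asymptotically E[X] → c³/6 = 6³/6 = 36 ≈ 36.000000, a bounded constant. In this regime the triangle count is asymptotically Poisson(c³/6).

E[X] ≈ 35.278411; in regime p = Θ(1/n^{1}) E[X] stays bounded (at the triangle threshold p ~ 1/n).


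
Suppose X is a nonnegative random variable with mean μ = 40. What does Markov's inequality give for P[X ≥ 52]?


μ = E[X] = 40, a = 52.
Markov: P[X ≥ 52] ≤ μ/a = (40)/52 = 10/13.
Numerically: ≈ 0.769231.
(Since a = 52 > μ = 40.000000, the bound 10/13 is < 1 and informative.)

P[X ≥ 52] ≤ 10/13 ≈ 0.769231.


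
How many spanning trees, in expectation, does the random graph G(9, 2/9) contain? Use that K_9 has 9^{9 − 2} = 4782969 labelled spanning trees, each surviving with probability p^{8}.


K_9 has 9^{9 − 2} = 4782969 labelled spanning trees.
For each such spanning tree H, let X_H = 1 if all 8 edges of H are present in G. Then P[X_H = 1] = p^{8} = (2/9)^{8} = 256/43046721.
By linearity: E[X] = Σ_H E[X_H] = 4782969 · p^{8} = 4782969 · 256/43046721 = 256/9.
Numerically: E[X] ≈ 28.4444.

E[X] = 4782969 · (2/9)^{8} = 256/9 ≈ 28.4444.


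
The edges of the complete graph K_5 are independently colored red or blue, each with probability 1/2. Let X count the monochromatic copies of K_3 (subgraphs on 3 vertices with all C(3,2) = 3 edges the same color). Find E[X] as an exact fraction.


Let X = Σ_S X_S over the C(5, 3) = 10 subsets S of size 3, where X_S = 1 if the K_3 on S is monochromatic.
For a fixed S, the K_3 on S has C(3, 2) = 3 edges. P[all 3 edges red] = (1/2)^3, and likewise for blue, so P[monochromatic] = 2·(1/2)^3 = 2^{1 − 3} = 1/4.
By linearity: E[X] = C(5, 3) · 2^{1 − 3} = 10 · 1/4 = 5/2.
Numerically: E[X] ≈ 2.50000.

E[X] = C(5,3)·2^(1−C(3,2)) = 5/2 ≈ 2.50000.


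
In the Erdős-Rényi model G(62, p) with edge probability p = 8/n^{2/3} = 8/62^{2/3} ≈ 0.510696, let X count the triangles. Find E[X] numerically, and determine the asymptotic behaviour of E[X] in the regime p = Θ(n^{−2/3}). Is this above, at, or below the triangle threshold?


Number of potential triangles: C(62, 3) = 37820.
Each occurs with probability p³ ≈ (0.510696)³ ≈ 1.33194589e-01.
By linearity: E[X] = C(62, 3)·p³ ≈ 37820 · 1.33194589e-01 ≈ 5037.419355.
Since α = 2/3 < 1, p = c/n^{2/3} ≫ 1/n is above the triangle threshold p ~ 1/n. Asymptotically E[X] ~ (c³/6)·n^{3(1−α)} = (8³/6)·n^{1} → ∞; triangles are abundant w.h.p.

E[X] ≈ 5037.419355; in regime p = Θ(1/n^{2/3}) E[X] diverges (above the triangle threshold p ~ 1/n).


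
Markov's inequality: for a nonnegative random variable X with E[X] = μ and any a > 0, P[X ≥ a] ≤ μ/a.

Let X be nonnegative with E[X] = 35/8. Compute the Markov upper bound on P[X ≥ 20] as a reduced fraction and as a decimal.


μ = E[X] = 35/8, a = 20.
Markov: P[X ≥ 20] ≤ μ/a = (35/8)/20 = 7/32.
Numerically: ≈ 0.218750.
(Since a = 20 > μ = 4.375000, the bound 7/32 is < 1 and informative.)

P[X ≥ 20] ≤ 7/32 ≈ 0.218750.


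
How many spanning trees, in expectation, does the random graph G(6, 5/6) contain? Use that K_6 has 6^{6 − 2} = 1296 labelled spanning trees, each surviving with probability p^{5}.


K_6 has 6^{6 − 2} = 1296 labelled spanning trees.
For each such spanning tree H, let X_H = 1 if all 5 edges of H are present in G. Then P[X_H = 1] = p^{5} = (5/6)^{5} = 3125/7776.
Summing the indicators: E[X] = Σ_H E[X_H] = 1296 · p^{5} = 1296 · 3125/7776 = 3125/6.
Numerically: E[X] ≈ 520.8.

E[X] = 1296 · (5/6)^{5} = 3125/6 ≈ 520.8.


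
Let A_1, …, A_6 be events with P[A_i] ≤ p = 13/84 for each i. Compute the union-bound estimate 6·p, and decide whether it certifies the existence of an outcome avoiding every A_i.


Union bound: P[∪_{i=1}^{6} A_i] ≤ Σ_i P[A_i] ≤ 6·p = 6·(13/84) = 13/14.
Numerically: 13/14 ≈ 0.9285714.
Is 13/14 < 1? YES.
Since P[∪ A_i] ≤ 13/14 < 1, the complement has P[∩ A_i^c] ≥ 1 − 13/14 = 1/14 > 0, so some outcome avoids every A_i.

6·p = 13/14 ≈ 0.9285714; existence CERTIFIED by the union bound.


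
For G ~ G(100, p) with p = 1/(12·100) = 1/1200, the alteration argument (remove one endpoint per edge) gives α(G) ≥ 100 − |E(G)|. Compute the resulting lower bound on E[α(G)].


E[|E(G)|] = C(100, 2)·p = 4950 · (1/1200) = 33/8.
E[α(G)] ≥ n − E[|E(G)|] = 100 − 33/8 = 767/8.
Numerically: ≈ 95.875000.
(This is only a lower bound; the true E[α(G)] may be larger.)

E[α(G)] ≥ 767/8 ≈ 95.875000.


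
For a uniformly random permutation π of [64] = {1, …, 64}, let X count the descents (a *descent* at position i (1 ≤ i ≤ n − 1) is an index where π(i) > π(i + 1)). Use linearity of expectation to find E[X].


Write X = Σ X_I over i = 1, …, 63, with X_I the indicator of one descent.
There are 63 indicators.
For each fixed i, the pair (π(i), π(i+1)) is a uniformly random ordered pair of distinct values from {1, …, 64}; by symmetry P[π(i) > π(i+1)] = 1/2.
By linearity: E[X] = 63 · (1/2) = (64 − 1) · (1/2) = 63/2 ≈ 31.5000.

E[X] = 63/2 = 31.5000.


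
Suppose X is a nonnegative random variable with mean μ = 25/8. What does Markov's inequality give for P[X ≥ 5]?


μ = E[X] = 25/8, a = 5.
Markov: P[X ≥ 5] ≤ μ/a = (25/8)/5 = 5/8.
Numerically: ≈ 0.6250.
(Since a = 5 > μ = 3.1250, the bound 5/8 is < 1 and informative.)

P[X ≥ 5] ≤ 5/8 ≈ 0.6250.
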